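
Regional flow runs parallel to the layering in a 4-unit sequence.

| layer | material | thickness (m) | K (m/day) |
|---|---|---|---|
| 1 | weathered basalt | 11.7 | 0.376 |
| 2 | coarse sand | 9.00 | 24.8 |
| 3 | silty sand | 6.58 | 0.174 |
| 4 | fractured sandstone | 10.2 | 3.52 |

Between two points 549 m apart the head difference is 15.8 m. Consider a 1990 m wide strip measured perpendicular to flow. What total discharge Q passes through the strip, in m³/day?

Flow is parallel to layering, so each bed carries its own Darcy discharge and the transmissivities add.
Σ(K_i·b_i) = 0.376×11.7 + 24.8×9.00 + 0.174×6.58 + 3.52×10.2 = 264.6 m²/day.
Hydraulic gradient i = Δh / L = 15.8 / 549 = 0.02878.
Q = Σ(K_i·b_i) · W · i = 264.6 × 1990 × 0.02878 = 15157 m³/day.

15200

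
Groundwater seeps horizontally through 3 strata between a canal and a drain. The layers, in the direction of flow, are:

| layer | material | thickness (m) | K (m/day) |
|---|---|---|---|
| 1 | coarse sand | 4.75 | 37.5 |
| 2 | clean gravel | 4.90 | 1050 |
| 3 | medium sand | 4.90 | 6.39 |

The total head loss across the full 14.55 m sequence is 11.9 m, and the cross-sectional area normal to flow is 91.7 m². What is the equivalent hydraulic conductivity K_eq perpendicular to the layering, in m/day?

Flow is perpendicular to layering, so the layers act in series and the equivalent K is the thickness-weighted harmonic mean.
Total thickness L = 4.75 + 4.90 + 4.90 = 14.55 m.
Σ(b_i/K_i) = 4.75/37.5 + 4.90/1050 + 4.90/6.39 = 0.8982 d.
K_eq = L / Σ(b_i/K_i) = 14.55 / 0.8982 = 16.20 m/day.

16.2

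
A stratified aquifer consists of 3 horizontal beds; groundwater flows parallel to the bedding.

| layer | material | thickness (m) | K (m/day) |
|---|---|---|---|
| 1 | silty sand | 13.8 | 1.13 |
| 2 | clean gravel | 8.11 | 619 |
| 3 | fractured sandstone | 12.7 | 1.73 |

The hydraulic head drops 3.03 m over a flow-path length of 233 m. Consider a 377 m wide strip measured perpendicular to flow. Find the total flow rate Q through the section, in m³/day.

Flow is parallel to layering, so each bed carries its own Darcy discharge and the transmissivities add.
Σ(K_i·b_i) = 1.13×13.8 + 619×8.11 + 1.73×12.7 = 5058 m²/day.
Hydraulic gradient i = Δh / L = 3.03 / 233 = 0.01300.
Q = Σ(K_i·b_i) · W · i = 5058 × 377 × 0.01300 = 24796 m³/day.

24800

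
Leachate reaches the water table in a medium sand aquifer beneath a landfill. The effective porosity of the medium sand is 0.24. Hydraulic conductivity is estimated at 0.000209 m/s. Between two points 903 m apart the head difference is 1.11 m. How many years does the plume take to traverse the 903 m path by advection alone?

26.7

Convert K: 0.000209 m/s × 86400 = 18.06 m/day.
Hydraulic gradient i = Δh / L = 1.11 / 903 = 0.001229.
Darcy flux q = K · i = 18.06 × 0.001229 = 0.02220 m/day.
Seepage velocity v = q / n_e = 0.02220 / 0.24 = 0.09249 m/day.
Travel time t = L / v = 903 / 0.09249 = 9763 days = 26.73 years.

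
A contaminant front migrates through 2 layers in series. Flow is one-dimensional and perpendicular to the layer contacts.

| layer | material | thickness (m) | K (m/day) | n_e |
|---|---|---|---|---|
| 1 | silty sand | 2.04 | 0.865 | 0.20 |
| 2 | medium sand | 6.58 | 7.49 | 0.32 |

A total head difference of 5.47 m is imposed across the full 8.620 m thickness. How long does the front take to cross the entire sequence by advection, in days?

1.49

With flow normal to the layers, continuity requires the same specific discharge q through every layer.
Σ(b_i/K_i) = 2.04/0.865 + 6.58/7.49 = 3.237 d.
q = Δh / Σ(b_i/K_i) = 5.47 / 3.237 = 1.690 m/day.
In each layer the seepage velocity is v_i = q/n_i, so the layer transit time is t_i = b_i·n_i / q:
  layer 1 (silty sand): t_1 = 2.04 × 0.20 / 1.690 = 0.2414 d
  layer 2 (medium sand): t_2 = 6.58 × 0.32 / 1.690 = 1.246 d
Total t = Σ t_i = 1.487 days.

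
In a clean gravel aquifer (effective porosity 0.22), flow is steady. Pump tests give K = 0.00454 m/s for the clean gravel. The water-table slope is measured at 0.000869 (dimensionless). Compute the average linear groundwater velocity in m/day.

1.55

Convert K: 0.00454 m/s × 86400 = 392.3 m/day.
Hydraulic gradient i = 0.000869.
Darcy flux q = K · i = 392.3 × 0.0008690 = 0.3409 m/day.
Seepage velocity v = q / n_e = 0.3409 / 0.22 = 1.549 m/day.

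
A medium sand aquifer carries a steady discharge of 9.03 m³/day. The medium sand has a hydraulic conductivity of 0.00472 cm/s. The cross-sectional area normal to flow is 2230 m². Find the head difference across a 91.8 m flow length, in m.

Convert K: 0.00472 cm/s × 864 = 4.078 m/day.
From Q = K·A·i, i = Q / (K·A) = 9.03 / (4.078 × 2230) = 0.0009929.
Head loss Δh = i · L = 0.0009929 × 91.8 = 0.09115 m.

0.0912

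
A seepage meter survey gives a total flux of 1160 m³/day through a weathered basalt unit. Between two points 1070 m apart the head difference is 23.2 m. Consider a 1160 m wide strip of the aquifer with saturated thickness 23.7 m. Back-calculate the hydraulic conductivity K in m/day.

Cross-sectional area A = 1160 × 23.7 = 27492 m².
Hydraulic gradient i = Δh / L = 23.2 / 1070 = 0.02168.
From Q = K·A·i, K = Q / (A·i) = 1160 / (27492 × 0.02168) = 1.946 m/day.

1.95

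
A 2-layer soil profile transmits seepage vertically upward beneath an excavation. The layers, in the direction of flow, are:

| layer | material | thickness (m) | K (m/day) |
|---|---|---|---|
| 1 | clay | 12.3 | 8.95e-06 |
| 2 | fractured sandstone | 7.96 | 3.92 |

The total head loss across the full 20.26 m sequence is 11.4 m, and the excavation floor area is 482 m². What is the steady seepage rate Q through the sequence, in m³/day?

Flow is perpendicular to layering, so the layers act in series and the equivalent K is the thickness-weighted harmonic mean.
Total thickness L = 12.3 + 7.96 = 20.26 m.
Σ(b_i/K_i) = 12.3/8.95e-06 + 7.96/3.92 = 1.374e+06 d.
K_eq = L / Σ(b_i/K_i) = 20.26 / 1.374e+06 = 1.474e-05 m/day.
Q = K_eq · A · (Δh/L) = 1.474e-05 × 482 × (11.4/20.26) = 0.003998 m³/day.

0.00400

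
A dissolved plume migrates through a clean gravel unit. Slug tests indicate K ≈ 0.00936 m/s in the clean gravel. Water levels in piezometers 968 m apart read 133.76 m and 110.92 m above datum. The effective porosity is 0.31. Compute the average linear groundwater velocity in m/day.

Convert K: 0.00936 m/s × 86400 = 808.7 m/day.
Hydraulic gradient i = (133.76 − 110.92) / 968 = 22.84 / 968 = 0.02360.
Darcy flux q = K · i = 808.7 × 0.02360 = 19.08 m/day.
Seepage velocity v = q / n_e = 19.08 / 0.31 = 61.55 m/day.

61.6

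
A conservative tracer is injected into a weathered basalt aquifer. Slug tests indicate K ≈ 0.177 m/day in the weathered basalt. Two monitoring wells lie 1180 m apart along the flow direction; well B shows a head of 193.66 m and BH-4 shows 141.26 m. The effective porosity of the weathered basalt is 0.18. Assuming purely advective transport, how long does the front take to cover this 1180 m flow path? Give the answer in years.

Hydraulic gradient i = (193.66 − 141.26) / 1180 = 52.4 / 1180 = 0.04441.
Darcy flux q = K · i = 0.1770 × 0.04441 = 0.007860 m/day.
Seepage velocity v = q / n_e = 0.007860 / 0.18 = 0.04367 m/day.
Travel time t = L / v = 1180 / 0.04367 = 27023 days = 73.98 years.

74.0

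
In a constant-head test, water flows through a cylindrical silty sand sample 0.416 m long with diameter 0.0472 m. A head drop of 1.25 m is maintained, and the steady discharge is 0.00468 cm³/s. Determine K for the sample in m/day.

Cross-sectional area A = π·(d/2)² = π × (0.0472/2)² = 0.001750 m².
Convert discharge: 0.00468 cm³/s = 4.680e-09 m³/s.
Darcy's law rearranged: K = Q·L / (A·Δh) = 4.680e-09 × 0.416 / (0.001750 × 1.25) = 8.901e-07 m/s = 0.07691 m/day.

0.0769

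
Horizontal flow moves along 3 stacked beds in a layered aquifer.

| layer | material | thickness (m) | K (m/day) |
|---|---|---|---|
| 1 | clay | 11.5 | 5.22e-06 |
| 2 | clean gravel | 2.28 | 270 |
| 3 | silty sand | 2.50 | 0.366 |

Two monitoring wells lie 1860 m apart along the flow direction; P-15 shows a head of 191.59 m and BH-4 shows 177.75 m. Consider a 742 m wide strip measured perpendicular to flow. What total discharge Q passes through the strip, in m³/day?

Flow is parallel to layering, so each bed carries its own Darcy discharge and the transmissivities add.
Σ(K_i·b_i) = 5.22e-06×11.5 + 270×2.28 + 0.366×2.50 = 616.5 m²/day.
Hydraulic gradient i = (191.59 − 177.75) / 1860 = 13.84 / 1860 = 0.007441.
Q = Σ(K_i·b_i) · W · i = 616.5 × 742 × 0.007441 = 3404 m³/day.

3400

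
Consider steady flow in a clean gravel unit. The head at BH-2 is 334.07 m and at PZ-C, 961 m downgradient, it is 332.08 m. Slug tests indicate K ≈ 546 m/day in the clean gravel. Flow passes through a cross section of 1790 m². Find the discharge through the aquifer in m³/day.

2020

Hydraulic gradient i = (334.07 − 332.08) / 961 = 1.99 / 961 = 0.002071.
Darcy's law: Q = K · A · i = 546.0 × 1790 × 0.002071 = 2024 m³/day.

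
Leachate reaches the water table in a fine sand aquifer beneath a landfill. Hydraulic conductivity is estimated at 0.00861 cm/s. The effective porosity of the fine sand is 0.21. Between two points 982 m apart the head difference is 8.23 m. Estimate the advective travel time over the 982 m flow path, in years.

Convert K: 0.00861 cm/s × 864 = 7.439 m/day.
Hydraulic gradient i = Δh / L = 8.23 / 982 = 0.008381.
Darcy flux q = K · i = 7.439 × 0.008381 = 0.06235 m/day.
Seepage velocity v = q / n_e = 0.06235 / 0.21 = 0.2969 m/day.
Travel time t = L / v = 982 / 0.2969 = 3308 days = 9.056 years.

9.06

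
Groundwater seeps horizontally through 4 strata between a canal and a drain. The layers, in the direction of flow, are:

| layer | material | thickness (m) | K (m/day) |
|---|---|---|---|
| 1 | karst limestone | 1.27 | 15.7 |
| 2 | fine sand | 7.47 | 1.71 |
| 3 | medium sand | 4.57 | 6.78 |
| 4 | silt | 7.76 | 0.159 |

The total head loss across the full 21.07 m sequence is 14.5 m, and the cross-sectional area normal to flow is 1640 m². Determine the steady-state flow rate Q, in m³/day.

Flow is perpendicular to layering, so the layers act in series and the equivalent K is the thickness-weighted harmonic mean.
Total thickness L = 1.27 + 7.47 + 4.57 + 7.76 = 21.07 m.
Σ(b_i/K_i) = 1.27/15.7 + 7.47/1.71 + 4.57/6.78 + 7.76/0.159 = 53.93 d.
K_eq = L / Σ(b_i/K_i) = 21.07 / 53.93 = 0.3907 m/day.
Q = K_eq · A · (Δh/L) = 0.3907 × 1640 × (14.5/21.07) = 441.0 m³/day.

441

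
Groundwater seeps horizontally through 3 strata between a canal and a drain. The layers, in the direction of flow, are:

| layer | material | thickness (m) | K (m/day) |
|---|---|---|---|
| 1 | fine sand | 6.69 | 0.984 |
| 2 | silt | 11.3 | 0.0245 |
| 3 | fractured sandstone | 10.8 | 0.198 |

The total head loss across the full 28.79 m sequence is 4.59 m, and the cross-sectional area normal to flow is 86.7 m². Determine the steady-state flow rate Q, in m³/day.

Flow is perpendicular to layering, so the layers act in series and the equivalent K is the thickness-weighted harmonic mean.
Total thickness L = 6.69 + 11.3 + 10.8 = 28.79 m.
Σ(b_i/K_i) = 6.69/0.984 + 11.3/0.0245 + 10.8/0.198 = 522.6 d.
K_eq = L / Σ(b_i/K_i) = 28.79 / 522.6 = 0.05509 m/day.
Q = K_eq · A · (Δh/L) = 0.05509 × 86.7 × (4.59/28.79) = 0.7615 m³/day.

0.762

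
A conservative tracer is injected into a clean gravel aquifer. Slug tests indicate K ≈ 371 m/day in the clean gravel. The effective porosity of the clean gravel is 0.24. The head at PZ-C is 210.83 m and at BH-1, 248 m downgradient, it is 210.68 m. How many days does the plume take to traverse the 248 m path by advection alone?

Hydraulic gradient i = (210.83 − 210.68) / 248 = 0.15 / 248 = 0.0006048.
Darcy flux q = K · i = 371.0 × 0.0006048 = 0.2244 m/day.
Seepage velocity v = q / n_e = 0.2244 / 0.24 = 0.9350 m/day.
Travel time t = L / v = 248 / 0.9350 = 265.2 days.

265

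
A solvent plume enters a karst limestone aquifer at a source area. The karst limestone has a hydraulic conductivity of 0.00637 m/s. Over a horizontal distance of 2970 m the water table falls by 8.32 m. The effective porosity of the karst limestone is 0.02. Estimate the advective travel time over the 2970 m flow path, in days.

Convert K: 0.00637 m/s × 86400 = 550.4 m/day.
Hydraulic gradient i = Δh / L = 8.32 / 2970 = 0.002801.
Darcy flux q = K · i = 550.4 × 0.002801 = 1.542 m/day.
Seepage velocity v = q / n_e = 1.542 / 0.02 = 77.09 m/day.
Travel time t = L / v = 2970 / 77.09 = 38.53 days.

38.5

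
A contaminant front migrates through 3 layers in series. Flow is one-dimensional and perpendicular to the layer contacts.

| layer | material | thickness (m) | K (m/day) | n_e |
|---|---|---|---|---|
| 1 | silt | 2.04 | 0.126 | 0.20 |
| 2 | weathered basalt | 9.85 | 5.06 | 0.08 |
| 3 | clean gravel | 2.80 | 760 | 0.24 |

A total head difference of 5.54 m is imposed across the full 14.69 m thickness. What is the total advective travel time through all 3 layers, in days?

6.12

With flow normal to the layers, continuity requires the same specific discharge q through every layer.
Σ(b_i/K_i) = 2.04/0.126 + 9.85/5.06 + 2.80/760 = 18.14 d.
q = Δh / Σ(b_i/K_i) = 5.54 / 18.14 = 0.3054 m/day.
In each layer the seepage velocity is v_i = q/n_i, so the layer transit time is t_i = b_i·n_i / q:
  layer 1 (silt): t_1 = 2.04 × 0.20 / 0.3054 = 1.336 d
  layer 2 (weathered basalt): t_2 = 9.85 × 0.08 / 0.3054 = 2.580 d
  layer 3 (clean gravel): t_3 = 2.80 × 0.24 / 0.3054 = 2.200 d
Total t = Σ t_i = 6.117 days.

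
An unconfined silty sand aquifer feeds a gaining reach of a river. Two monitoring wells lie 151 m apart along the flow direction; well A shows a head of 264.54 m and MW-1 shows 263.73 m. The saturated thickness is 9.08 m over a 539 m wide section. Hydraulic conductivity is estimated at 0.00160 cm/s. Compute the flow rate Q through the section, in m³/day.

Convert K: 0.00160 cm/s × 864 = 1.382 m/day.
Cross-sectional area A = 539 × 9.08 = 4894 m².
Hydraulic gradient i = (264.54 − 263.73) / 151 = 0.81 / 151 = 0.005364.
Darcy's law: Q = K · A · i = 1.382 × 4894 × 0.005364 = 36.29 m³/day.

36.3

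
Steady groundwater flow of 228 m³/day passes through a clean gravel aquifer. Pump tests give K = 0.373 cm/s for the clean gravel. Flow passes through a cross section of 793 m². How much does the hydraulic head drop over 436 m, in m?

0.389

Convert K: 0.373 cm/s × 864 = 322.3 m/day.
From Q = K·A·i, i = Q / (K·A) = 228 / (322.3 × 793.0) = 0.0008922.
Head loss Δh = i · L = 0.0008922 × 436 = 0.3890 m.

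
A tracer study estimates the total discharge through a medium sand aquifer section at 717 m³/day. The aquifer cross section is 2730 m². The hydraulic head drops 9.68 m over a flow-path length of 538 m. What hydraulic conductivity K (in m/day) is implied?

Hydraulic gradient i = Δh / L = 9.68 / 538 = 0.01799.
From Q = K·A·i, K = Q / (A·i) = 717 / (2730 × 0.01799) = 14.60 m/day.

14.6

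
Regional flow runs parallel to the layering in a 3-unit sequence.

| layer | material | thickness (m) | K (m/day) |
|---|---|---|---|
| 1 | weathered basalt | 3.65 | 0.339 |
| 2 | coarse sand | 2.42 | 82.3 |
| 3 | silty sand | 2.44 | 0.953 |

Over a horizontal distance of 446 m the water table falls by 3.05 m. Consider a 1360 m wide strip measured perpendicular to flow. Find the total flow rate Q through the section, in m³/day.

Flow is parallel to layering, so each bed carries its own Darcy discharge and the transmissivities add.
Σ(K_i·b_i) = 0.339×3.65 + 82.3×2.42 + 0.953×2.44 = 202.7 m²/day.
Hydraulic gradient i = Δh / L = 3.05 / 446 = 0.006839.
Q = Σ(K_i·b_i) · W · i = 202.7 × 1360 × 0.006839 = 1885 m³/day.

1890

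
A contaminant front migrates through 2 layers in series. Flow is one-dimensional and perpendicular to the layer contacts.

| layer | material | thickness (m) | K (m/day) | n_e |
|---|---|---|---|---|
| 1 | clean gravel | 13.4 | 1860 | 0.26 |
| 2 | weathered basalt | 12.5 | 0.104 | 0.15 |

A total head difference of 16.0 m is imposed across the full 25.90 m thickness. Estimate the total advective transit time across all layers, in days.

With flow normal to the layers, continuity requires the same specific discharge q through every layer.
Σ(b_i/K_i) = 13.4/1860 + 12.5/0.104 = 120.2 d.
q = Δh / Σ(b_i/K_i) = 16.0 / 120.2 = 0.1331 m/day.
In each layer the seepage velocity is v_i = q/n_i, so the layer transit time is t_i = b_i·n_i / q:
  layer 1 (clean gravel): t_1 = 13.4 × 0.26 / 0.1331 = 26.17 d
  layer 2 (weathered basalt): t_2 = 12.5 × 0.15 / 0.1331 = 14.09 d
Total t = Σ t_i = 40.26 days.

40.3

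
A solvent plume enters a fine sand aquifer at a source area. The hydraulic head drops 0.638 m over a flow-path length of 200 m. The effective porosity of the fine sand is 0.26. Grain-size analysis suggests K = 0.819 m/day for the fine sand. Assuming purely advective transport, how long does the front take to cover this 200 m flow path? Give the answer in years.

Hydraulic gradient i = Δh / L = 0.638 / 200 = 0.003190.
Darcy flux q = K · i = 0.8190 × 0.003190 = 0.002613 m/day.
Seepage velocity v = q / n_e = 0.002613 / 0.26 = 0.01005 m/day.
Travel time t = L / v = 200 / 0.01005 = 19903 days = 54.49 years.

54.5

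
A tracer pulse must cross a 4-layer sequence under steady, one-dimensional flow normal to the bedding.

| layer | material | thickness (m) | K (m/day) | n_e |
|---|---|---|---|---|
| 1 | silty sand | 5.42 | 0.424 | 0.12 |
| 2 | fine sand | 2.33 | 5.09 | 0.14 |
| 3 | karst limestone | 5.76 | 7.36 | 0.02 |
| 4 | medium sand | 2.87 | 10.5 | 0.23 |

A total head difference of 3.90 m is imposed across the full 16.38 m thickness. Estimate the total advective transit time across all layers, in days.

6.42

With flow normal to the layers, continuity requires the same specific discharge q through every layer.
Σ(b_i/K_i) = 5.42/0.424 + 2.33/5.09 + 5.76/7.36 + 2.87/10.5 = 14.30 d.
q = Δh / Σ(b_i/K_i) = 3.90 / 14.30 = 0.2728 m/day.
In each layer the seepage velocity is v_i = q/n_i, so the layer transit time is t_i = b_i·n_i / q:
  layer 1 (silty sand): t_1 = 5.42 × 0.12 / 0.2728 = 2.384 d
  layer 2 (fine sand): t_2 = 2.33 × 0.14 / 0.2728 = 1.196 d
  layer 3 (karst limestone): t_3 = 5.76 × 0.02 / 0.2728 = 0.4223 d
  layer 4 (medium sand): t_4 = 2.87 × 0.23 / 0.2728 = 2.420 d
Total t = Σ t_i = 6.422 days.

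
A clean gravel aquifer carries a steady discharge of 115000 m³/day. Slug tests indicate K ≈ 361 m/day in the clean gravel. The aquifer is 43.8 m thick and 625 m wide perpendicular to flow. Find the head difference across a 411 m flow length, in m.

4.78

Cross-sectional area A = 625 × 43.8 = 27375 m².
From Q = K·A·i, i = Q / (K·A) = 115000 / (361.0 × 27375) = 0.01164.
Head loss Δh = i · L = 0.01164 × 411 = 4.783 m.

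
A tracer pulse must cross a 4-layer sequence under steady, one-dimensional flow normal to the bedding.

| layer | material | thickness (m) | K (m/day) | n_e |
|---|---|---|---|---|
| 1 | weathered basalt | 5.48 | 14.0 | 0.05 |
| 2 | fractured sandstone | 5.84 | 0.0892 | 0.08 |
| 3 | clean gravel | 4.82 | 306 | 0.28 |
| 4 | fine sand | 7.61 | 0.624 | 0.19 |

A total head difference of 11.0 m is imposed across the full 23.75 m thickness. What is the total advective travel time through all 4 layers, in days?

25.1

With flow normal to the layers, continuity requires the same specific discharge q through every layer.
Σ(b_i/K_i) = 5.48/14.0 + 5.84/0.0892 + 4.82/306 + 7.61/0.624 = 78.07 d.
q = Δh / Σ(b_i/K_i) = 11.0 / 78.07 = 0.1409 m/day.
In each layer the seepage velocity is v_i = q/n_i, so the layer transit time is t_i = b_i·n_i / q:
  layer 1 (weathered basalt): t_1 = 5.48 × 0.05 / 0.1409 = 1.945 d
  layer 2 (fractured sandstone): t_2 = 5.84 × 0.08 / 0.1409 = 3.316 d
  layer 3 (clean gravel): t_3 = 4.82 × 0.28 / 0.1409 = 9.579 d
  layer 4 (fine sand): t_4 = 7.61 × 0.19 / 0.1409 = 10.26 d
Total t = Σ t_i = 25.10 days.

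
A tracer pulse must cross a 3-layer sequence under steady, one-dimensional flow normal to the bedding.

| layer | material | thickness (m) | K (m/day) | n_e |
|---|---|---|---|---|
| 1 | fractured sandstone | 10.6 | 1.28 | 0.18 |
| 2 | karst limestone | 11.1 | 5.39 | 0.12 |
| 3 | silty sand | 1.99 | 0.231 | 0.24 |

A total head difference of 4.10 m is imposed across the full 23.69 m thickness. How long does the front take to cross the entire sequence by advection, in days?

17.2

With flow normal to the layers, continuity requires the same specific discharge q through every layer.
Σ(b_i/K_i) = 10.6/1.28 + 11.1/5.39 + 1.99/0.231 = 18.96 d.
q = Δh / Σ(b_i/K_i) = 4.10 / 18.96 = 0.2163 m/day.
In each layer the seepage velocity is v_i = q/n_i, so the layer transit time is t_i = b_i·n_i / q:
  layer 1 (fractured sandstone): t_1 = 10.6 × 0.18 / 0.2163 = 8.821 d
  layer 2 (karst limestone): t_2 = 11.1 × 0.12 / 0.2163 = 6.158 d
  layer 3 (silty sand): t_3 = 1.99 × 0.24 / 0.2163 = 2.208 d
Total t = Σ t_i = 17.19 days.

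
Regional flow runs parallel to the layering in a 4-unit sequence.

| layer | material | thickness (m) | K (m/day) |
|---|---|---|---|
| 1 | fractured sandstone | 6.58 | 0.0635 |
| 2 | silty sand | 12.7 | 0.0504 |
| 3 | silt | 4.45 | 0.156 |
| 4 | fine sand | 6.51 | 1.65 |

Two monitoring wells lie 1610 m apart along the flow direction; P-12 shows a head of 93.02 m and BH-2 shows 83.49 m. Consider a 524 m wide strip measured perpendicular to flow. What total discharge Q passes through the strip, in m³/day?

38.8

Flow is parallel to layering, so each bed carries its own Darcy discharge and the transmissivities add.
Σ(K_i·b_i) = 0.0635×6.58 + 0.0504×12.7 + 0.156×4.45 + 1.65×6.51 = 12.49 m²/day.
Hydraulic gradient i = (93.02 − 83.49) / 1610 = 9.53 / 1610 = 0.005919.
Q = Σ(K_i·b_i) · W · i = 12.49 × 524 × 0.005919 = 38.75 m³/day.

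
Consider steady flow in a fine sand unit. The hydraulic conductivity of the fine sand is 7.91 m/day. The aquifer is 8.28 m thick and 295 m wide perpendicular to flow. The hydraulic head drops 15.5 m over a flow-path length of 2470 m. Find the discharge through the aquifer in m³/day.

Cross-sectional area A = 295 × 8.28 = 2443 m².
Hydraulic gradient i = Δh / L = 15.5 / 2470 = 0.006275.
Darcy's law: Q = K · A · i = 7.910 × 2443 × 0.006275 = 121.2 m³/day.

121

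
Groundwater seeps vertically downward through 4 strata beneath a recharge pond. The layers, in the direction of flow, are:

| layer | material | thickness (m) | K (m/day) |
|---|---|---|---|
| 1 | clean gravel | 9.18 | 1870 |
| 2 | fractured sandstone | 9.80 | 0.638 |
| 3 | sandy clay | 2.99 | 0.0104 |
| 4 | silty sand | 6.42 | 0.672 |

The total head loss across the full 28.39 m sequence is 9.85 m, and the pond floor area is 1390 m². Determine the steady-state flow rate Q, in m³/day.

Flow is perpendicular to layering, so the layers act in series and the equivalent K is the thickness-weighted harmonic mean.
Total thickness L = 9.18 + 9.80 + 2.99 + 6.42 = 28.39 m.
Σ(b_i/K_i) = 9.18/1870 + 9.80/0.638 + 2.99/0.0104 + 6.42/0.672 = 312.4 d.
K_eq = L / Σ(b_i/K_i) = 28.39 / 312.4 = 0.09087 m/day.
Q = K_eq · A · (Δh/L) = 0.09087 × 1390 × (9.85/28.39) = 43.82 m³/day.

43.8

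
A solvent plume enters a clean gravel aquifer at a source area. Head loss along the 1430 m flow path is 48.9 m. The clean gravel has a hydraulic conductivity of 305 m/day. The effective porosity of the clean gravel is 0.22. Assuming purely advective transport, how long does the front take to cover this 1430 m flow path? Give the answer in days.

30.2

Hydraulic gradient i = Δh / L = 48.9 / 1430 = 0.03420.
Darcy flux q = K · i = 305.0 × 0.03420 = 10.43 m/day.
Seepage velocity v = q / n_e = 10.43 / 0.22 = 47.41 m/day.
Travel time t = L / v = 1430 / 47.41 = 30.16 days.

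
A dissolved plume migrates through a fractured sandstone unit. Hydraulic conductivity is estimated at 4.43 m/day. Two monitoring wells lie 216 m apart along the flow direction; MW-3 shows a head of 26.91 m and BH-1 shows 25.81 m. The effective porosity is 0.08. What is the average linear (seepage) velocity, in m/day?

0.282

Hydraulic gradient i = (26.91 − 25.81) / 216 = 1.1 / 216 = 0.005093.
Darcy flux q = K · i = 4.430 × 0.005093 = 0.02256 m/day.
Seepage velocity v = q / n_e = 0.02256 / 0.08 = 0.2820 m/day.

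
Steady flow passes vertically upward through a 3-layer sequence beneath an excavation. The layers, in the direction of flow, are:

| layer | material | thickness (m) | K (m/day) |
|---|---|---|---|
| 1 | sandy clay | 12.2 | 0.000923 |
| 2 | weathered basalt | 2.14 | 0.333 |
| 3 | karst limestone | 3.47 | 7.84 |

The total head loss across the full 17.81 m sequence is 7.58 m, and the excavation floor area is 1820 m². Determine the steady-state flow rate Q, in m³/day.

Flow is perpendicular to layering, so the layers act in series and the equivalent K is the thickness-weighted harmonic mean.
Total thickness L = 12.2 + 2.14 + 3.47 = 17.81 m.
Σ(b_i/K_i) = 12.2/0.000923 + 2.14/0.333 + 3.47/7.84 = 13225 d.
K_eq = L / Σ(b_i/K_i) = 17.81 / 13225 = 0.001347 m/day.
Q = K_eq · A · (Δh/L) = 0.001347 × 1820 × (7.58/17.81) = 1.043 m³/day.

1.04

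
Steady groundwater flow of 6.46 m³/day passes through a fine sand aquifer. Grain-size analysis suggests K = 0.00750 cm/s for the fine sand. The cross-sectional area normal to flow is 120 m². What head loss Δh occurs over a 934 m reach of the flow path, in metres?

Convert K: 0.00750 cm/s × 864 = 6.480 m/day.
From Q = K·A·i, i = Q / (K·A) = 6.46 / (6.480 × 120.0) = 0.008308.
Head loss Δh = i · L = 0.008308 × 934 = 7.759 m.

7.76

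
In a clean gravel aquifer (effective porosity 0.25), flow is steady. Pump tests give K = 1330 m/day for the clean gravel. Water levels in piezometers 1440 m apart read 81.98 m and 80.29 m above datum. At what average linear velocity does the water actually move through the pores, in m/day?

Hydraulic gradient i = (81.98 − 80.29) / 1440 = 1.69 / 1440 = 0.001174.
Darcy flux q = K · i = 1330 × 0.001174 = 1.561 m/day.
Seepage velocity v = q / n_e = 1.561 / 0.25 = 6.244 m/day.

6.24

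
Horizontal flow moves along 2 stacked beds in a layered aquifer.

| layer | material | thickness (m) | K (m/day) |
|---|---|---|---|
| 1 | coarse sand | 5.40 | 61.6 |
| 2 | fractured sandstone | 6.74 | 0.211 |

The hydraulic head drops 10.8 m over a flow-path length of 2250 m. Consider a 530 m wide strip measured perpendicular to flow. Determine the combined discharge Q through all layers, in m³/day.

850

Flow is parallel to layering, so each bed carries its own Darcy discharge and the transmissivities add.
Σ(K_i·b_i) = 61.6×5.40 + 0.211×6.74 = 334.1 m²/day.
Hydraulic gradient i = Δh / L = 10.8 / 2250 = 0.004800.
Q = Σ(K_i·b_i) · W · i = 334.1 × 530 × 0.004800 = 849.9 m³/day.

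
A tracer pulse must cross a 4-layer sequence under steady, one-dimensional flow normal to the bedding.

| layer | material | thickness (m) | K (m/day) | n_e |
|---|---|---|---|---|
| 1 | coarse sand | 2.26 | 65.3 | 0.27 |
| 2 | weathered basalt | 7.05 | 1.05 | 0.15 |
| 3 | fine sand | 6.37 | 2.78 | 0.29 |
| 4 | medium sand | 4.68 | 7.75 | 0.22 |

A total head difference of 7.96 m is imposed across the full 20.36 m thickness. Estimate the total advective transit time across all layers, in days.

5.51

With flow normal to the layers, continuity requires the same specific discharge q through every layer.
Σ(b_i/K_i) = 2.26/65.3 + 7.05/1.05 + 6.37/2.78 + 4.68/7.75 = 9.644 d.
q = Δh / Σ(b_i/K_i) = 7.96 / 9.644 = 0.8254 m/day.
In each layer the seepage velocity is v_i = q/n_i, so the layer transit time is t_i = b_i·n_i / q:
  layer 1 (coarse sand): t_1 = 2.26 × 0.27 / 0.8254 = 0.7393 d
  layer 2 (weathered basalt): t_2 = 7.05 × 0.15 / 0.8254 = 1.281 d
  layer 3 (fine sand): t_3 = 6.37 × 0.29 / 0.8254 = 2.238 d
  layer 4 (medium sand): t_4 = 4.68 × 0.22 / 0.8254 = 1.247 d
Total t = Σ t_i = 5.506 days.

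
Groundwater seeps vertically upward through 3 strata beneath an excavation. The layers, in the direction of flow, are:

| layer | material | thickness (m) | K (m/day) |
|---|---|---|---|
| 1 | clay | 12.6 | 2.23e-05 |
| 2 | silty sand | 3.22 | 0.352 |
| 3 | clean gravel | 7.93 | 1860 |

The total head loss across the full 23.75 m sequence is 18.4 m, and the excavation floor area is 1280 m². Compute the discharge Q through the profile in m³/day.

0.0417

Flow is perpendicular to layering, so the layers act in series and the equivalent K is the thickness-weighted harmonic mean.
Total thickness L = 12.6 + 3.22 + 7.93 = 23.75 m.
Σ(b_i/K_i) = 12.6/2.23e-05 + 3.22/0.352 + 7.93/1860 = 5.650e+05 d.
K_eq = L / Σ(b_i/K_i) = 23.75 / 5.650e+05 = 4.203e-05 m/day.
Q = K_eq · A · (Δh/L) = 4.203e-05 × 1280 × (18.4/23.75) = 0.04168 m³/day.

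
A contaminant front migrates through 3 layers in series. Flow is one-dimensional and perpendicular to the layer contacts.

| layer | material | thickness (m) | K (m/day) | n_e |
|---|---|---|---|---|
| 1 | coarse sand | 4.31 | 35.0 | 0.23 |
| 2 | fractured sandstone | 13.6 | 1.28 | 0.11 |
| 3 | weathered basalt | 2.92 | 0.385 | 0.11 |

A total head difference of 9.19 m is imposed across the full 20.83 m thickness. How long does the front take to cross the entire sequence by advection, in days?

5.60

With flow normal to the layers, continuity requires the same specific discharge q through every layer.
Σ(b_i/K_i) = 4.31/35.0 + 13.6/1.28 + 2.92/0.385 = 18.33 d.
q = Δh / Σ(b_i/K_i) = 9.19 / 18.33 = 0.5013 m/day.
In each layer the seepage velocity is v_i = q/n_i, so the layer transit time is t_i = b_i·n_i / q:
  layer 1 (coarse sand): t_1 = 4.31 × 0.23 / 0.5013 = 1.977 d
  layer 2 (fractured sandstone): t_2 = 13.6 × 0.11 / 0.5013 = 2.984 d
  layer 3 (weathered basalt): t_3 = 2.92 × 0.11 / 0.5013 = 0.6407 d
Total t = Σ t_i = 5.603 days.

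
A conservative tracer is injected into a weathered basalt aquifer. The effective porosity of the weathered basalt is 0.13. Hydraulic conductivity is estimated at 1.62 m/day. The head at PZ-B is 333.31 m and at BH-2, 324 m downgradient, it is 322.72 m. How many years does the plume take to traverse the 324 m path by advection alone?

Hydraulic gradient i = (333.31 − 322.72) / 324 = 10.59 / 324 = 0.03269.
Darcy flux q = K · i = 1.620 × 0.03269 = 0.05295 m/day.
Seepage velocity v = q / n_e = 0.05295 / 0.13 = 0.4073 m/day.
Travel time t = L / v = 324 / 0.4073 = 795.5 days = 2.178 years.

2.18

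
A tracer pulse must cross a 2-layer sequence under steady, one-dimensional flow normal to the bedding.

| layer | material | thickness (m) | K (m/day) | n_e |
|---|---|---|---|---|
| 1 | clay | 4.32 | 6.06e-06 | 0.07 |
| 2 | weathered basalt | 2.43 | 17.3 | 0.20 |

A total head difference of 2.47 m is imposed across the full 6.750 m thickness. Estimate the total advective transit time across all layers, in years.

623

With flow normal to the layers, continuity requires the same specific discharge q through every layer.
Σ(b_i/K_i) = 4.32/6.06e-06 + 2.43/17.3 = 7.129e+05 d.
q = Δh / Σ(b_i/K_i) = 2.47 / 7.129e+05 = 3.465e-06 m/day.
In each layer the seepage velocity is v_i = q/n_i, so the layer transit time is t_i = b_i·n_i / q:
  layer 1 (clay): t_1 = 4.32 × 0.07 / 3.465e-06 = 87276 d
  layer 2 (weathered basalt): t_2 = 2.43 × 0.20 / 3.465e-06 = 1.403e+05 d
Total t = Σ t_i = 2.275e+05 days = 623.0 years.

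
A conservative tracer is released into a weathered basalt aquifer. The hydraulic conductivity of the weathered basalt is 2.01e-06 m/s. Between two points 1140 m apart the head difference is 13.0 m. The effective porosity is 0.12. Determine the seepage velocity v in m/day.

Convert K: 2.01e-06 m/s × 86400 = 0.1737 m/day.
Hydraulic gradient i = Δh / L = 13.0 / 1140 = 0.01140.
Darcy flux q = K · i = 0.1737 × 0.01140 = 0.001980 m/day.
Seepage velocity v = q / n_e = 0.001980 / 0.12 = 0.01650 m/day.

0.0165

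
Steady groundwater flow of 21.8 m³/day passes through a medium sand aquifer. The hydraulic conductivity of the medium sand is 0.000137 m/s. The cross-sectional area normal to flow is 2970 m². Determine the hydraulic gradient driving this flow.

0.000620

Convert K: 0.000137 m/s × 86400 = 11.84 m/day.
From Q = K·A·i, i = Q / (K·A) = 21.8 / (11.84 × 2970) = 0.0006201.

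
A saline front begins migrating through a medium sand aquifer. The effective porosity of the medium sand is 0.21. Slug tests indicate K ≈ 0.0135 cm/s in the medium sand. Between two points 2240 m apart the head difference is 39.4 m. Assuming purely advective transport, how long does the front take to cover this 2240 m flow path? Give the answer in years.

6.28

Convert K: 0.0135 cm/s × 864 = 11.66 m/day.
Hydraulic gradient i = Δh / L = 39.4 / 2240 = 0.01759.
Darcy flux q = K · i = 11.66 × 0.01759 = 0.2052 m/day.
Seepage velocity v = q / n_e = 0.2052 / 0.21 = 0.9770 m/day.
Travel time t = L / v = 2240 / 0.9770 = 2293 days = 6.277 years.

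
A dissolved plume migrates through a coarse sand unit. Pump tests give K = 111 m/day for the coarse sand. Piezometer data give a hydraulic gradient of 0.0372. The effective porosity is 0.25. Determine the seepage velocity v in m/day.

Hydraulic gradient i = 0.0372.
Darcy flux q = K · i = 111.0 × 0.03720 = 4.129 m/day.
Seepage velocity v = q / n_e = 4.129 / 0.25 = 16.52 m/day.

16.5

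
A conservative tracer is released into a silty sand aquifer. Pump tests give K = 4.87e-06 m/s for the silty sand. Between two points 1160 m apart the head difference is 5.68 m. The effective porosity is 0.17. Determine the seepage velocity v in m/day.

0.0121

Convert K: 4.87e-06 m/s × 86400 = 0.4208 m/day.
Hydraulic gradient i = Δh / L = 5.68 / 1160 = 0.004897.
Darcy flux q = K · i = 0.4208 × 0.004897 = 0.002060 m/day.
Seepage velocity v = q / n_e = 0.002060 / 0.17 = 0.01212 m/day.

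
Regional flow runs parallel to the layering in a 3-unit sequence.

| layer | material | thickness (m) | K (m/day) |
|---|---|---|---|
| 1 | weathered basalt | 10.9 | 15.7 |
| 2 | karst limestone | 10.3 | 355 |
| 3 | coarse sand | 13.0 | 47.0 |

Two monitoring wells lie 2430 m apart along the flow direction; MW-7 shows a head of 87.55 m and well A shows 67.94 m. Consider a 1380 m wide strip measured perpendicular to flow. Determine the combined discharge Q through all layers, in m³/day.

Flow is parallel to layering, so each bed carries its own Darcy discharge and the transmissivities add.
Σ(K_i·b_i) = 15.7×10.9 + 355×10.3 + 47.0×13.0 = 4439 m²/day.
Hydraulic gradient i = (87.55 − 67.94) / 2430 = 19.61 / 2430 = 0.008070.
Q = Σ(K_i·b_i) · W · i = 4439 × 1380 × 0.008070 = 49431 m³/day.

49400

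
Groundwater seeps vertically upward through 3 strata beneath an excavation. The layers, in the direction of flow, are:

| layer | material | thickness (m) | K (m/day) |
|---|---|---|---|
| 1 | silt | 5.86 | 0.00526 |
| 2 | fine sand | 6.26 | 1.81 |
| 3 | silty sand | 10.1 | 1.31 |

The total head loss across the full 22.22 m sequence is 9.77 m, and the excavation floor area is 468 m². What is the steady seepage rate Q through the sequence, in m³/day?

Flow is perpendicular to layering, so the layers act in series and the equivalent K is the thickness-weighted harmonic mean.
Total thickness L = 5.86 + 6.26 + 10.1 = 22.22 m.
Σ(b_i/K_i) = 5.86/0.00526 + 6.26/1.81 + 10.1/1.31 = 1125 d.
K_eq = L / Σ(b_i/K_i) = 22.22 / 1125 = 0.01975 m/day.
Q = K_eq · A · (Δh/L) = 0.01975 × 468 × (9.77/22.22) = 4.063 m³/day.

4.06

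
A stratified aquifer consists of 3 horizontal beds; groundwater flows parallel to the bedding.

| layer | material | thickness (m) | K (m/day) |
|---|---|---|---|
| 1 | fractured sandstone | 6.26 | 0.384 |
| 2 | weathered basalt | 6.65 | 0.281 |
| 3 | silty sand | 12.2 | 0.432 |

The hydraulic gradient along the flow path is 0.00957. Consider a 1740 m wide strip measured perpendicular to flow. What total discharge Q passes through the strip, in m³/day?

159

Flow is parallel to layering, so each bed carries its own Darcy discharge and the transmissivities add.
Σ(K_i·b_i) = 0.384×6.26 + 0.281×6.65 + 0.432×12.2 = 9.543 m²/day.
Hydraulic gradient i = 0.00957.
Q = Σ(K_i·b_i) · W · i = 9.543 × 1740 × 0.009570 = 158.9 m³/day.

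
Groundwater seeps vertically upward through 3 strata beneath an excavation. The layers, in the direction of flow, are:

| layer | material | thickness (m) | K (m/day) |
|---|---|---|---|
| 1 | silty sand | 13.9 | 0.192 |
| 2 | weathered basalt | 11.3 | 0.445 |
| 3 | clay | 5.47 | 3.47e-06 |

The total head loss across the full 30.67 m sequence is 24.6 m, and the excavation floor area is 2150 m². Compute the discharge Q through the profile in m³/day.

Flow is perpendicular to layering, so the layers act in series and the equivalent K is the thickness-weighted harmonic mean.
Total thickness L = 13.9 + 11.3 + 5.47 = 30.67 m.
Σ(b_i/K_i) = 13.9/0.192 + 11.3/0.445 + 5.47/3.47e-06 = 1.576e+06 d.
K_eq = L / Σ(b_i/K_i) = 30.67 / 1.576e+06 = 1.945e-05 m/day.
Q = K_eq · A · (Δh/L) = 1.945e-05 × 2150 × (24.6/30.67) = 0.03355 m³/day.

0.0335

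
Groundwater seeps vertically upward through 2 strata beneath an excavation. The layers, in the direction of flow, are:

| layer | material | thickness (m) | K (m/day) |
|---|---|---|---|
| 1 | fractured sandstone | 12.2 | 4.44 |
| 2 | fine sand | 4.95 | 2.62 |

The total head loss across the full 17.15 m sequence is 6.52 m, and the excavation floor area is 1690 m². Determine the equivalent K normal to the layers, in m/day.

Flow is perpendicular to layering, so the layers act in series and the equivalent K is the thickness-weighted harmonic mean.
Total thickness L = 12.2 + 4.95 = 17.15 m.
Σ(b_i/K_i) = 12.2/4.44 + 4.95/2.62 = 4.637 d.
K_eq = L / Σ(b_i/K_i) = 17.15 / 4.637 = 3.698 m/day.

3.70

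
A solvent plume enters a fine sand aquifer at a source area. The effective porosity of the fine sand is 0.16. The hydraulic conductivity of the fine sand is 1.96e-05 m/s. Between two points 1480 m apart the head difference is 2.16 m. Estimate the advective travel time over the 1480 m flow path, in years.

262

Convert K: 1.96e-05 m/s × 86400 = 1.693 m/day.
Hydraulic gradient i = Δh / L = 2.16 / 1480 = 0.001459.
Darcy flux q = K · i = 1.693 × 0.001459 = 0.002472 m/day.
Seepage velocity v = q / n_e = 0.002472 / 0.16 = 0.01545 m/day.
Travel time t = L / v = 1480 / 0.01545 = 95812 days = 262.3 years.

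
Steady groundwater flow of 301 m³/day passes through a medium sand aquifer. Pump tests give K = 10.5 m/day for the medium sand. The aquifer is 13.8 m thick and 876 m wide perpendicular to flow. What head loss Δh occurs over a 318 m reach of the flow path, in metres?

0.754

Cross-sectional area A = 876 × 13.8 = 12089 m².
From Q = K·A·i, i = Q / (K·A) = 301 / (10.50 × 12089) = 0.002371.
Head loss Δh = i · L = 0.002371 × 318 = 0.7541 m.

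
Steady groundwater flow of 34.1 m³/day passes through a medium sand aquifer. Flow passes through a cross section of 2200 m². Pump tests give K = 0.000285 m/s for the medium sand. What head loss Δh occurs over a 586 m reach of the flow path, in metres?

Convert K: 0.000285 m/s × 86400 = 24.62 m/day.
From Q = K·A·i, i = Q / (K·A) = 34.1 / (24.62 × 2200) = 0.0006295.
Head loss Δh = i · L = 0.0006295 × 586 = 0.3689 m.

0.369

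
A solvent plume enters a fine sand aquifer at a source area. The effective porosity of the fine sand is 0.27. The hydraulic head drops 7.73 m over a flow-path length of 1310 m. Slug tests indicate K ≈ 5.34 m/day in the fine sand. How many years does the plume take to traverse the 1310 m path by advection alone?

30.7

Hydraulic gradient i = Δh / L = 7.73 / 1310 = 0.005901.
Darcy flux q = K · i = 5.340 × 0.005901 = 0.03151 m/day.
Seepage velocity v = q / n_e = 0.03151 / 0.27 = 0.1167 m/day.
Travel time t = L / v = 1310 / 0.1167 = 11225 days = 30.73 years.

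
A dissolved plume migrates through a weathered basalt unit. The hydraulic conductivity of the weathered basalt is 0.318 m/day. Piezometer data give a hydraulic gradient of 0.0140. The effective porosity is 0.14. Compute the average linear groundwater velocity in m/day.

0.0318

Hydraulic gradient i = 0.0140.
Darcy flux q = K · i = 0.3180 × 0.01400 = 0.004452 m/day.
Seepage velocity v = q / n_e = 0.004452 / 0.14 = 0.03180 m/day.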